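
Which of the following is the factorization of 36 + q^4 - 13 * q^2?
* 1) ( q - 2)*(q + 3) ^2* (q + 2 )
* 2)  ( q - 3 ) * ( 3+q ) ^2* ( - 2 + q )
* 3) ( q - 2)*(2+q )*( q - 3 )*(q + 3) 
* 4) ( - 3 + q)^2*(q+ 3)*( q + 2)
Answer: 3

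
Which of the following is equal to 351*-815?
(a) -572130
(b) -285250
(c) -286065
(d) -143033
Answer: c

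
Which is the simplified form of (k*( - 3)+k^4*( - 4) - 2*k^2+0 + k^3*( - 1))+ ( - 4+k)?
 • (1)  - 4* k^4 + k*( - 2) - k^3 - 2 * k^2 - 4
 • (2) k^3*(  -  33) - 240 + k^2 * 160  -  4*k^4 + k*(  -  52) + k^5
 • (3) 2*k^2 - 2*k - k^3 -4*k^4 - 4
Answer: 1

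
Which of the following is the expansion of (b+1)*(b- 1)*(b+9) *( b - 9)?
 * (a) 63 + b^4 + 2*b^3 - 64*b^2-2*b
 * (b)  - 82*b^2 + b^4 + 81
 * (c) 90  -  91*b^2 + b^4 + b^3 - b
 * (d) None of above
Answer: b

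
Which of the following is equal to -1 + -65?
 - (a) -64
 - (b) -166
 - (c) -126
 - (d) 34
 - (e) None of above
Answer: e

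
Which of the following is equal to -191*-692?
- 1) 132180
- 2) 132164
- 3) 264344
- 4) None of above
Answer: 4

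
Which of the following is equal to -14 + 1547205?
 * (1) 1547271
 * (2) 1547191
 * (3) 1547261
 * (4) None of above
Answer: 2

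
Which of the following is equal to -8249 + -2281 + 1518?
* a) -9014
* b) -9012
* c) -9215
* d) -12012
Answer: b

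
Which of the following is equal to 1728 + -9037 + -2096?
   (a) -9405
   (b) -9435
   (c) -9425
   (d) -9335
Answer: a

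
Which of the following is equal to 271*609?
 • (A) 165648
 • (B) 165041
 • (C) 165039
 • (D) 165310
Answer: C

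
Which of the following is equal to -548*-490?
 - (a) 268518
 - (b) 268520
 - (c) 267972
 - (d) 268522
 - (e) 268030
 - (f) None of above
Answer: b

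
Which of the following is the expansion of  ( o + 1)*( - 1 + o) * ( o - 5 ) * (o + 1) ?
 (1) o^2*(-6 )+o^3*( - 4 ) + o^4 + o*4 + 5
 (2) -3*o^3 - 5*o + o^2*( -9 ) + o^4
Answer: 1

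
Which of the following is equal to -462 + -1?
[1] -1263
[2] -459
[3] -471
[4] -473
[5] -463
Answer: 5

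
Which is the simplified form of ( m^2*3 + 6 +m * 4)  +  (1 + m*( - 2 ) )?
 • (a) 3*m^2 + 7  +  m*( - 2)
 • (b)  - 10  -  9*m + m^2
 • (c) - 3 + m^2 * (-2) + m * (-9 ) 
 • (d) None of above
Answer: d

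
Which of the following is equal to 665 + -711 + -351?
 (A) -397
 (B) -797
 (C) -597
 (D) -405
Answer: A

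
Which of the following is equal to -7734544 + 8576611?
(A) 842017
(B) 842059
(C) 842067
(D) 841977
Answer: C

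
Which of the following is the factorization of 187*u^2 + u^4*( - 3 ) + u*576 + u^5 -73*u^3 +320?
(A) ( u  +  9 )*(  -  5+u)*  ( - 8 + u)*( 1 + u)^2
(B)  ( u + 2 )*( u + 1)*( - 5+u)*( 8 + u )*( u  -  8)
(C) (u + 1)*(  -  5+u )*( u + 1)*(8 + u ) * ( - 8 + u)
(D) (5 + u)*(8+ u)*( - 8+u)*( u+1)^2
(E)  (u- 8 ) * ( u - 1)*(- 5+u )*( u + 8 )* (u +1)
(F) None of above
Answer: C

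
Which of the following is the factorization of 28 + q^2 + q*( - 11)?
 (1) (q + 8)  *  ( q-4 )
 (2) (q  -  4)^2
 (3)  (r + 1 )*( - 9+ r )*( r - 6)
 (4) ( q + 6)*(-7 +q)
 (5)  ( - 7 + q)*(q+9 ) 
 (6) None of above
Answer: 6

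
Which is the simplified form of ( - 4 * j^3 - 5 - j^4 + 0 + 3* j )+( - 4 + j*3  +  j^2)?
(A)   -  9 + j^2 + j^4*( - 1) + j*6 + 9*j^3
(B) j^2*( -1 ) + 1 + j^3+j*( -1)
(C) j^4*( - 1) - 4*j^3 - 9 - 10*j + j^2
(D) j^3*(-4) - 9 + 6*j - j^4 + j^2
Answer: D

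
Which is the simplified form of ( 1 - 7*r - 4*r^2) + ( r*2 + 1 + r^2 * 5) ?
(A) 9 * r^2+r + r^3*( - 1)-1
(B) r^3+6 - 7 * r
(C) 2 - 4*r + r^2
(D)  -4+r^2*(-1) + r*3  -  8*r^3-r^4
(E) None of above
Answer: E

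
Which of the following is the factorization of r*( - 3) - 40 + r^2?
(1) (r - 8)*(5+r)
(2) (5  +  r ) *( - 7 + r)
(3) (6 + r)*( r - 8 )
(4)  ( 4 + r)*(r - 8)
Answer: 1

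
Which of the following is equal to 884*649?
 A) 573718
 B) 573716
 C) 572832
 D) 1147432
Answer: B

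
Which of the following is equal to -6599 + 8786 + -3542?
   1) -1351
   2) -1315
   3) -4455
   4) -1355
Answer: 4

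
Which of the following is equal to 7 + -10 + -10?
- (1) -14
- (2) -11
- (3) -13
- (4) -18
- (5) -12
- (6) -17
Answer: 3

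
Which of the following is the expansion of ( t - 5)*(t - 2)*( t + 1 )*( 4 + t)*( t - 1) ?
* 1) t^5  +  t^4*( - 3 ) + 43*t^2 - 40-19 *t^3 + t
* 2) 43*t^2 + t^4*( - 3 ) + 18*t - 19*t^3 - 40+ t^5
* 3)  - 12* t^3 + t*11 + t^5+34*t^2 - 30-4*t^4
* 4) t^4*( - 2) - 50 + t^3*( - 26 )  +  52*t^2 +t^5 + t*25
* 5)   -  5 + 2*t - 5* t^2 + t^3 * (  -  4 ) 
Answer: 2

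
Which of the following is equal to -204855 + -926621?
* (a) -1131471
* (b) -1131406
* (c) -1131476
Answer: c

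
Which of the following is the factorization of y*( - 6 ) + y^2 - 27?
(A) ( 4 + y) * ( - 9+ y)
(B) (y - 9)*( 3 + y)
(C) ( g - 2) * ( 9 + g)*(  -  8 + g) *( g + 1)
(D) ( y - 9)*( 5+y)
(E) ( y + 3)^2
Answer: B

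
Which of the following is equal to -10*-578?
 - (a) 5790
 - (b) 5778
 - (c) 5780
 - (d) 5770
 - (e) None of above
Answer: c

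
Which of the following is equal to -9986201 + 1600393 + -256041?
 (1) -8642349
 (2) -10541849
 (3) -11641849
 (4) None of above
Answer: 4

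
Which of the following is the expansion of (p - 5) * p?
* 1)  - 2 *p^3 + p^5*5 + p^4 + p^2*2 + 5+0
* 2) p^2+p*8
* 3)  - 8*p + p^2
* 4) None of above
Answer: 4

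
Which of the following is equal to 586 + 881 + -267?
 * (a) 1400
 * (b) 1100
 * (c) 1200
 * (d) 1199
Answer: c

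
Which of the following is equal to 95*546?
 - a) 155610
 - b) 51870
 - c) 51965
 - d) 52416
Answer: b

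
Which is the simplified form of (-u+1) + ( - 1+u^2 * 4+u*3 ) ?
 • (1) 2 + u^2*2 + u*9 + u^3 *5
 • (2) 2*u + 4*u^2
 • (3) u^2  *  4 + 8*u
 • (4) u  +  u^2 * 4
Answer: 2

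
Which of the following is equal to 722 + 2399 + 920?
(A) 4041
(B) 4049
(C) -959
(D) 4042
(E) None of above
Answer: A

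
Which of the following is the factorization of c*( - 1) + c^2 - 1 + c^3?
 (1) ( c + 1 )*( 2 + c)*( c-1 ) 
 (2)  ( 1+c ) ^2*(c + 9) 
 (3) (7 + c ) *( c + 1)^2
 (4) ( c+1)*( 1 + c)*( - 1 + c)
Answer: 4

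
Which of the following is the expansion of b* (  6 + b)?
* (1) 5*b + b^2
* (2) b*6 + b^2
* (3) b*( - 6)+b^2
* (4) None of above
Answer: 2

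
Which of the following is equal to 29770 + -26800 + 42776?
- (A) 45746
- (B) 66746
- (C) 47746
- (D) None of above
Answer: A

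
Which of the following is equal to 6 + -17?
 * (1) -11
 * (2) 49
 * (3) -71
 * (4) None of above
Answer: 1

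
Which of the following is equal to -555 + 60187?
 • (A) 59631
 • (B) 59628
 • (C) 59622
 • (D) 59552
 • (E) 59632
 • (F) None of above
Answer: E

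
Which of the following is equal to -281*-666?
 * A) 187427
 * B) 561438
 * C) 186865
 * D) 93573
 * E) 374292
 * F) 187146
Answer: F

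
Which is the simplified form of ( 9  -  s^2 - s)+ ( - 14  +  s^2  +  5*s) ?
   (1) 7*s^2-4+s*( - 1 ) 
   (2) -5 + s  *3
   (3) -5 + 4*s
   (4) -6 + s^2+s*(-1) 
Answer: 3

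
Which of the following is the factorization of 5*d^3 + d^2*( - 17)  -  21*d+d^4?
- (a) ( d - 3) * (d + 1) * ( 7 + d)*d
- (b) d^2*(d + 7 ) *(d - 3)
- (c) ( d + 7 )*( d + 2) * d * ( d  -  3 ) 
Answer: a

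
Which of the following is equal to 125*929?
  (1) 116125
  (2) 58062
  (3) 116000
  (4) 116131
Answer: 1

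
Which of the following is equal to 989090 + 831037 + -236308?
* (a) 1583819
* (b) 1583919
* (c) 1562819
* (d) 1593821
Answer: a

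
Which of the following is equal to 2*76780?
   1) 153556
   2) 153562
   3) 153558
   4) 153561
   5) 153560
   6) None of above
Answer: 5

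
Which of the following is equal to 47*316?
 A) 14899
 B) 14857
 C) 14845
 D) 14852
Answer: D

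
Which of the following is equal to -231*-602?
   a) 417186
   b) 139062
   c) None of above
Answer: b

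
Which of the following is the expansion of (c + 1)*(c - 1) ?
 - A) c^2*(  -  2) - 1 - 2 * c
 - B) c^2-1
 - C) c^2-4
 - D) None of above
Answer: B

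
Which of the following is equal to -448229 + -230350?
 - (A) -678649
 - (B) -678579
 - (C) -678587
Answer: B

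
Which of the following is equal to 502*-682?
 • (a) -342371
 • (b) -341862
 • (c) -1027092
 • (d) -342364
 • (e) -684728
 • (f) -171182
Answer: d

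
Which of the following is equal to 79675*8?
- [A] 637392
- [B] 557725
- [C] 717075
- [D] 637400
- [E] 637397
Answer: D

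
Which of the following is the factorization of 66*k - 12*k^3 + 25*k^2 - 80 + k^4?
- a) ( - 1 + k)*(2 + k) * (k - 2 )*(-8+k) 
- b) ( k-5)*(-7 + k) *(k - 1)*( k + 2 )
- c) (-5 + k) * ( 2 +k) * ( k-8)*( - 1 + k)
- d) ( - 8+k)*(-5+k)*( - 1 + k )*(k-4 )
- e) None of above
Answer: c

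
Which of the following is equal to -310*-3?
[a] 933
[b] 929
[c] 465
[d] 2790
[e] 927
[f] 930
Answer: f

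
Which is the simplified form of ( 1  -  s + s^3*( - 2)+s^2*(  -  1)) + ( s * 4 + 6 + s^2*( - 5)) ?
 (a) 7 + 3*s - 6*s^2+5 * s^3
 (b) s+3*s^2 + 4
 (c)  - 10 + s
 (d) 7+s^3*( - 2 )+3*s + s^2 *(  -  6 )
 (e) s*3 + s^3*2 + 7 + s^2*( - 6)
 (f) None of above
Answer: d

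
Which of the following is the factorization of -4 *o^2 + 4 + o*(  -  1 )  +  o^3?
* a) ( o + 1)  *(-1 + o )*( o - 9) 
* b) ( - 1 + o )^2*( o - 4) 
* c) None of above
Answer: c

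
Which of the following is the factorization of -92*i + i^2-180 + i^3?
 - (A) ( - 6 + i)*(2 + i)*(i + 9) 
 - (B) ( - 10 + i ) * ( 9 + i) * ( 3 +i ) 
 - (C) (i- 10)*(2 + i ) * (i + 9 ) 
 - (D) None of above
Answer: C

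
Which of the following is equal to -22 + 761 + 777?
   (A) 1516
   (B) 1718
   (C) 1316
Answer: A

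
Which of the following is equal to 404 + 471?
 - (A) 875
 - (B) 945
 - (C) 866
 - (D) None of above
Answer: A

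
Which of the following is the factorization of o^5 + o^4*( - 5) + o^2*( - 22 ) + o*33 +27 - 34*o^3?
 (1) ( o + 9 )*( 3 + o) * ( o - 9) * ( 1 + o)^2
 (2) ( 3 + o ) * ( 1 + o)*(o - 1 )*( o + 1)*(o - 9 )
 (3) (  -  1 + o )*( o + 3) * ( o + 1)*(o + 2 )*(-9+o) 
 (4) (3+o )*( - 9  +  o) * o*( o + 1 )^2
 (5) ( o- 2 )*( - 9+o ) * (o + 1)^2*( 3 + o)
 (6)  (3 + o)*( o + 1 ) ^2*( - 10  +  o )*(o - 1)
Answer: 2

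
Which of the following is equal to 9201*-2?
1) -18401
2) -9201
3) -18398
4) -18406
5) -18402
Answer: 5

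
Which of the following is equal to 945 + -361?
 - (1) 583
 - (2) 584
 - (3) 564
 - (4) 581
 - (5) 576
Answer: 2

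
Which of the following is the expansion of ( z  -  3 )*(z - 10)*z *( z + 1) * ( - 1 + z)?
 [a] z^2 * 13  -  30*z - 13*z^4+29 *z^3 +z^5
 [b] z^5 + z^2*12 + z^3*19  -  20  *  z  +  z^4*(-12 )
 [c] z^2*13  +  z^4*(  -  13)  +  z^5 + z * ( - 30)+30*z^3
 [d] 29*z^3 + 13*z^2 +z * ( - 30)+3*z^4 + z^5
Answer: a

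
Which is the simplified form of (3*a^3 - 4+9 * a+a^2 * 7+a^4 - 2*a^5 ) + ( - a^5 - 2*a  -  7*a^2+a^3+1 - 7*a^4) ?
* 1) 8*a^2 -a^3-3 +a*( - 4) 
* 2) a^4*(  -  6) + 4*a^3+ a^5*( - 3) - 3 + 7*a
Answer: 2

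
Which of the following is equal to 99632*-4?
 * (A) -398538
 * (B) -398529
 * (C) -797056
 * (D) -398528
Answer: D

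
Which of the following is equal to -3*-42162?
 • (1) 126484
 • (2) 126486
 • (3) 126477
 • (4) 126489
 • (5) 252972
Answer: 2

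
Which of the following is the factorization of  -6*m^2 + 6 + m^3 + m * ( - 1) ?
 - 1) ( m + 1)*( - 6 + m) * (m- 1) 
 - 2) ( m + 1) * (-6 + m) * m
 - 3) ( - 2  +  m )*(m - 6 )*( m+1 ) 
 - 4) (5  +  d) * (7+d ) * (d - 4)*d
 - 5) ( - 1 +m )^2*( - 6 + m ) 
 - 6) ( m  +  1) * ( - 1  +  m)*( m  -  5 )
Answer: 1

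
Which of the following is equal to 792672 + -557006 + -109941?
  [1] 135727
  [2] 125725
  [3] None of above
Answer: 2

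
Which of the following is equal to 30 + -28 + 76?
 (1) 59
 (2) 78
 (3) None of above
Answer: 2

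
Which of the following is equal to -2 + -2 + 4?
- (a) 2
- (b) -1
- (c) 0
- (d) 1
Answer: c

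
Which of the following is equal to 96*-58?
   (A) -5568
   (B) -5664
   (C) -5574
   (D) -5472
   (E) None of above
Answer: A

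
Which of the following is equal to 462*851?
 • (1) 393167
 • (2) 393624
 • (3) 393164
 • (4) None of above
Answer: 4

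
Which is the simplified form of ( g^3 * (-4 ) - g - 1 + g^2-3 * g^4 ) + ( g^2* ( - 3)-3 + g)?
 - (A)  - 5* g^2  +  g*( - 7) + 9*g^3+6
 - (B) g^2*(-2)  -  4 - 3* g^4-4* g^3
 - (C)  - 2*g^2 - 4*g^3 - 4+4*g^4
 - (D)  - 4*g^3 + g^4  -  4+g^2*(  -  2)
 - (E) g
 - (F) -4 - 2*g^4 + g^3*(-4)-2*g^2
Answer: B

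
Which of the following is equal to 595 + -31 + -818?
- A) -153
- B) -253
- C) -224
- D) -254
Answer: D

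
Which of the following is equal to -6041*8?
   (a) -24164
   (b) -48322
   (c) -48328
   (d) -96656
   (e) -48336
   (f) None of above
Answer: c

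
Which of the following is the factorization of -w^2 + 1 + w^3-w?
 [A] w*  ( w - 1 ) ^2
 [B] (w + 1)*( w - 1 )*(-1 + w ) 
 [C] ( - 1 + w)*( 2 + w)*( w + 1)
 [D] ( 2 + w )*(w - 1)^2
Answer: B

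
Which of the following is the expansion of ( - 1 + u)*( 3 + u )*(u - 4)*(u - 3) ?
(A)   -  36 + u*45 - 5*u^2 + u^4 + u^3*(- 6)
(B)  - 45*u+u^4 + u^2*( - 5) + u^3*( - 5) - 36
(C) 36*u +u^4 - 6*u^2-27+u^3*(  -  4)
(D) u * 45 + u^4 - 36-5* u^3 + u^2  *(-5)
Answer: D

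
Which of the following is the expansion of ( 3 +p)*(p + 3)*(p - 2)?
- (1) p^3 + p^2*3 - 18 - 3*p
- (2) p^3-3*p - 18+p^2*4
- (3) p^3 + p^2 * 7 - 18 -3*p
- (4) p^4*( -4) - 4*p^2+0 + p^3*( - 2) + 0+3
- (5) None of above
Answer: 2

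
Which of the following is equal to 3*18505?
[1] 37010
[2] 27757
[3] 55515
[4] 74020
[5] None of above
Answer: 3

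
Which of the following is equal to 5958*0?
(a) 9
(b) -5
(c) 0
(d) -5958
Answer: c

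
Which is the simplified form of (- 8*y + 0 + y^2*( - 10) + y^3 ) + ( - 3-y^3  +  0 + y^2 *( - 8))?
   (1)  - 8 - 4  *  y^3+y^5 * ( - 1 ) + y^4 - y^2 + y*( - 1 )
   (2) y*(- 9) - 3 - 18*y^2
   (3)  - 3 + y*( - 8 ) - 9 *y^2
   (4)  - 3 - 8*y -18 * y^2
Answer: 4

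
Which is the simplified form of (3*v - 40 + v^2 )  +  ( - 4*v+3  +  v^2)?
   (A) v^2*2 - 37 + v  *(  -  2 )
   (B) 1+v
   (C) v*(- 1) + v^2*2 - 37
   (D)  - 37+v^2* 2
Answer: C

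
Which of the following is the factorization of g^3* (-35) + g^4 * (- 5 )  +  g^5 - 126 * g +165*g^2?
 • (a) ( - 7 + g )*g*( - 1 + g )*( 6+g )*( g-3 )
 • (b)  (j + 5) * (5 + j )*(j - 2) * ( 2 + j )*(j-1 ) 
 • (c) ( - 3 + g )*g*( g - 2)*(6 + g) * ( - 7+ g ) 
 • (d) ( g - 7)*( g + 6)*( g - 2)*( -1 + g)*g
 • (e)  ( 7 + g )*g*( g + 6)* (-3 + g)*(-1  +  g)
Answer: a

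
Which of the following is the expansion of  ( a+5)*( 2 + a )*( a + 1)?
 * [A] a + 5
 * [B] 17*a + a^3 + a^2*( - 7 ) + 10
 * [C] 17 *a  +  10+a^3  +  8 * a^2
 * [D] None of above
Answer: C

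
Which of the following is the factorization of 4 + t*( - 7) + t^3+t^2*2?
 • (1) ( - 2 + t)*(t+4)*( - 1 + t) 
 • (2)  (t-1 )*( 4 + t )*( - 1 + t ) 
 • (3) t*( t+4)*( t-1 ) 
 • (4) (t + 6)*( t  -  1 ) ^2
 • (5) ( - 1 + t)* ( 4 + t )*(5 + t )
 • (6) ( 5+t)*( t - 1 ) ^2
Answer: 2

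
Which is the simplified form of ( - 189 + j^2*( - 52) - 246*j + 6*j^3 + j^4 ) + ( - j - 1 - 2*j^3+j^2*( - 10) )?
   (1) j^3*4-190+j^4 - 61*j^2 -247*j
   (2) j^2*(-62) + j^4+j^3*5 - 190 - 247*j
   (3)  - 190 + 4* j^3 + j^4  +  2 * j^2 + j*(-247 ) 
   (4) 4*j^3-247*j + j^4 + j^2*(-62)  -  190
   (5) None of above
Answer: 4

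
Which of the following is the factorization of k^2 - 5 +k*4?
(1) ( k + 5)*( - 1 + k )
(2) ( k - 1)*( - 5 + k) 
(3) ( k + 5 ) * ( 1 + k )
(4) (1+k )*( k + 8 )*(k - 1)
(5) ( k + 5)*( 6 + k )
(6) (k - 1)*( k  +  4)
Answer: 1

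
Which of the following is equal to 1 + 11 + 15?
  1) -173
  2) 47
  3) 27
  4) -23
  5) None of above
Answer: 3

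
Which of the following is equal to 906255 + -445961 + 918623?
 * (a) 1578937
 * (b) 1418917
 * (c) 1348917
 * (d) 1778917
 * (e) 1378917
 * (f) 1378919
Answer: e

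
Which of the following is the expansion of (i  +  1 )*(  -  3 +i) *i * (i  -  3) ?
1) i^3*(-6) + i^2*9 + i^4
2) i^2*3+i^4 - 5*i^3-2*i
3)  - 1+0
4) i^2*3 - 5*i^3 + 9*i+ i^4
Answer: 4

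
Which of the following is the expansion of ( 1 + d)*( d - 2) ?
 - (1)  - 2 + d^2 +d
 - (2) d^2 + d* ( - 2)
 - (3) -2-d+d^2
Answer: 3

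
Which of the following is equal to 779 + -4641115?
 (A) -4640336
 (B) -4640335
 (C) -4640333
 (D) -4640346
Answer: A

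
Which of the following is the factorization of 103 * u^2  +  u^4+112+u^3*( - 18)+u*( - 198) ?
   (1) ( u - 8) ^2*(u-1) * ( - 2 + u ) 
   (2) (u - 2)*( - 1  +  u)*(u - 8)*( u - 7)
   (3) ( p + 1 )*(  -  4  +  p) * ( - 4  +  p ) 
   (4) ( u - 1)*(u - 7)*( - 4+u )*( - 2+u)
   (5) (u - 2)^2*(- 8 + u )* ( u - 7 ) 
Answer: 2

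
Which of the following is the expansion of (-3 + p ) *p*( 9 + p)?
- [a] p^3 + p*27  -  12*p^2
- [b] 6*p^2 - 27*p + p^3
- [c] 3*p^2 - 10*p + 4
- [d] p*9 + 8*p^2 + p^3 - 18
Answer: b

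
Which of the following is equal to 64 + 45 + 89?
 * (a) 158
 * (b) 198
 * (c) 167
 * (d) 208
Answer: b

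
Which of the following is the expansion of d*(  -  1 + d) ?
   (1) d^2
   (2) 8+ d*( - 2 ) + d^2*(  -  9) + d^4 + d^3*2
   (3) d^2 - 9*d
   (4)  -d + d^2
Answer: 4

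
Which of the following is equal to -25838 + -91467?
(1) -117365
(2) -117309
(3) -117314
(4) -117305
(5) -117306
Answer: 4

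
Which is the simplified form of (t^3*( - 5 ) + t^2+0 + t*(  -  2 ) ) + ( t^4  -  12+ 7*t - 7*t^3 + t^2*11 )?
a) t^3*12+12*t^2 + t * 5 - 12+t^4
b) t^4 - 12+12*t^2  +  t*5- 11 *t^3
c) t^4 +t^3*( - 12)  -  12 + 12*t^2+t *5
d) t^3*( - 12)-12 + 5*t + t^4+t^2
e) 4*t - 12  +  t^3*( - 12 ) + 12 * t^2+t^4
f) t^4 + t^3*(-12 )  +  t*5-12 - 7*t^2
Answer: c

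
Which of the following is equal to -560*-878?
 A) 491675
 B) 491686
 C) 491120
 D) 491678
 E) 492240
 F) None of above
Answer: F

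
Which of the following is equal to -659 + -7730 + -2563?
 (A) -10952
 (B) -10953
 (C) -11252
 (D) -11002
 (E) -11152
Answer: A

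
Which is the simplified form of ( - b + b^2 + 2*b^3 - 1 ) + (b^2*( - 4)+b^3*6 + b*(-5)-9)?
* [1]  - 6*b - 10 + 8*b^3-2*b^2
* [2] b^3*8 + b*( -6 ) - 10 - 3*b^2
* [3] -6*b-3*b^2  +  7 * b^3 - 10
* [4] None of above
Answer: 2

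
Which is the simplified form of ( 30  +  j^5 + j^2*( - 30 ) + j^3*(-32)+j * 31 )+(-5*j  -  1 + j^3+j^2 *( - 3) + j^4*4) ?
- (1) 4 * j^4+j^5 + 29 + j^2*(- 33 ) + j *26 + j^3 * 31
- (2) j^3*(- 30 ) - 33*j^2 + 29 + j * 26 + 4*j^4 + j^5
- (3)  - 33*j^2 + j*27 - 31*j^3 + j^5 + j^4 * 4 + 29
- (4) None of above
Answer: 4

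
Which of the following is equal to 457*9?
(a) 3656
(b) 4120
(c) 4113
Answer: c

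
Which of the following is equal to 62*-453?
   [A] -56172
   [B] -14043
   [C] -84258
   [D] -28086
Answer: D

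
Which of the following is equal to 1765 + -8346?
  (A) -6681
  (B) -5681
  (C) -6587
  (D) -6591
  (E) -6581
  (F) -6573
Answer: E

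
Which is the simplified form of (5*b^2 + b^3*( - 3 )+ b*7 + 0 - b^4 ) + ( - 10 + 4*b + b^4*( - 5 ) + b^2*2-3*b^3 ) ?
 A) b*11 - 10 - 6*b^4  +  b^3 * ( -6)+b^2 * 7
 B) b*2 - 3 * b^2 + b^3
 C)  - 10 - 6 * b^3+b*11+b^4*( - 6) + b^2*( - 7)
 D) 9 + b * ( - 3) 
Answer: A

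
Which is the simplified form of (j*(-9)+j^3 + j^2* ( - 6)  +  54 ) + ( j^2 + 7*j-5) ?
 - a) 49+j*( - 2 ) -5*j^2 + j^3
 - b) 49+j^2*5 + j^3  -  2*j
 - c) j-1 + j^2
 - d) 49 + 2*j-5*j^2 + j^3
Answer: a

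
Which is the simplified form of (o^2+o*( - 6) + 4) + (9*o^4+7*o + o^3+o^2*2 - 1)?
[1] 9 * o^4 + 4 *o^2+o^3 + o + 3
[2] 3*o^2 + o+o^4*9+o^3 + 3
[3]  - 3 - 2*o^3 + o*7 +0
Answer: 2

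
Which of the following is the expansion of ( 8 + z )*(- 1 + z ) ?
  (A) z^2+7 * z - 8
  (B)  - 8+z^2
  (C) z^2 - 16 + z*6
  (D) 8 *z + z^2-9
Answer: A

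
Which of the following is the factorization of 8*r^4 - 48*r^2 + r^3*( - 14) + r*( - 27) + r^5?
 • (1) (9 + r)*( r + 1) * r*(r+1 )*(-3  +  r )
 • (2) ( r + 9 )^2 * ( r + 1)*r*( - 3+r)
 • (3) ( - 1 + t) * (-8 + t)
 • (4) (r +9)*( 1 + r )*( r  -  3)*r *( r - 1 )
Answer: 1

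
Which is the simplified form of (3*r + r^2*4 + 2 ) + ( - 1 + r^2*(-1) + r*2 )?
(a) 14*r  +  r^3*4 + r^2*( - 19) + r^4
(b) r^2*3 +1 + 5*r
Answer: b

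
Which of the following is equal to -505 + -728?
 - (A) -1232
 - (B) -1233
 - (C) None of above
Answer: B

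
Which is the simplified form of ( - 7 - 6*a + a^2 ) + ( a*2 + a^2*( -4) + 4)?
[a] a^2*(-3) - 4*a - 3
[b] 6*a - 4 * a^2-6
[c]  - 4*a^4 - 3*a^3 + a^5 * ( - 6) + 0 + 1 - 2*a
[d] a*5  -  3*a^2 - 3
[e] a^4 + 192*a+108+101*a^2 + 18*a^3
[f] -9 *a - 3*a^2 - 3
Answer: a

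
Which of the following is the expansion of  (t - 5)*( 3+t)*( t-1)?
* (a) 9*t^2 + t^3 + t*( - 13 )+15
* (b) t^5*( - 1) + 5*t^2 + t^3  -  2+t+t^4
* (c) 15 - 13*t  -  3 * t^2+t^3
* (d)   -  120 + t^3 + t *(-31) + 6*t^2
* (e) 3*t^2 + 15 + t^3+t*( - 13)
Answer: c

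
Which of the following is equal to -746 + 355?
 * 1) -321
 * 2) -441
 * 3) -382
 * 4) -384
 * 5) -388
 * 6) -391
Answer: 6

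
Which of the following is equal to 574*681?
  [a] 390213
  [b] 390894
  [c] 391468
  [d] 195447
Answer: b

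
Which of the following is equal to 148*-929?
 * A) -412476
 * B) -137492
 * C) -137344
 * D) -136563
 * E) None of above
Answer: B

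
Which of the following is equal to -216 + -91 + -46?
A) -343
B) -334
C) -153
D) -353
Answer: D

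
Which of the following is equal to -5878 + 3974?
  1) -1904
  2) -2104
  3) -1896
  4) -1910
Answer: 1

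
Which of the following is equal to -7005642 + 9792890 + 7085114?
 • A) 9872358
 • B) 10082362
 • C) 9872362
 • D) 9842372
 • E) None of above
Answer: C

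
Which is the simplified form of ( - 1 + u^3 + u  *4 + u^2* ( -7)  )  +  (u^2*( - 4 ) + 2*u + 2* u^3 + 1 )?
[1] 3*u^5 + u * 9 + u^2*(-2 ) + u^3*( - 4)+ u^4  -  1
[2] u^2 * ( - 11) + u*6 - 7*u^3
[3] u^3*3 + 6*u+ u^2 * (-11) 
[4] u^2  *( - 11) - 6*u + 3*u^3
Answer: 3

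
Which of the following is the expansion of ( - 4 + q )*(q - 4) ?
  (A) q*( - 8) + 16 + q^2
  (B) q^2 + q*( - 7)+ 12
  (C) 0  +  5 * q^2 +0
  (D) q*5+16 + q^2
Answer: A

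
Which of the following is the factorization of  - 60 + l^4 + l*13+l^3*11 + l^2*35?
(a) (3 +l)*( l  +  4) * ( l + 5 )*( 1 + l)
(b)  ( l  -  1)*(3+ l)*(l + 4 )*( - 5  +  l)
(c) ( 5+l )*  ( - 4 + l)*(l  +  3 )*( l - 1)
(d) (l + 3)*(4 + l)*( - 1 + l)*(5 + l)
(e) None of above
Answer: d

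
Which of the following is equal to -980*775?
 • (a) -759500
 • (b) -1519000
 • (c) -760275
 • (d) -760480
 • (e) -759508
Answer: a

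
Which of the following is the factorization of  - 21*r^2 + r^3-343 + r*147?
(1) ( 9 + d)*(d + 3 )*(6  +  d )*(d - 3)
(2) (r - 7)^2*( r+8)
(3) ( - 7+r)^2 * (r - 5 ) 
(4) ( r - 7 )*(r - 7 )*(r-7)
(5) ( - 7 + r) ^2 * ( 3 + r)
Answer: 4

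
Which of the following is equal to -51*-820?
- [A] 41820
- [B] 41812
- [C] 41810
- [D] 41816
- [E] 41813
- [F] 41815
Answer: A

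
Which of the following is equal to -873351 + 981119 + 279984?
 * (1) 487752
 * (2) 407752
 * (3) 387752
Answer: 3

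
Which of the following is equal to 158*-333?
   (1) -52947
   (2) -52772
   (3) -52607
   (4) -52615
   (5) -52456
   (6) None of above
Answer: 6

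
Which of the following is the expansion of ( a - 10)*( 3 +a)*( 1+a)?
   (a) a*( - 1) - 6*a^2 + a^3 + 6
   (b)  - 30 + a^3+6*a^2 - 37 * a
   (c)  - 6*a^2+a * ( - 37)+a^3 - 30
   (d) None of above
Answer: c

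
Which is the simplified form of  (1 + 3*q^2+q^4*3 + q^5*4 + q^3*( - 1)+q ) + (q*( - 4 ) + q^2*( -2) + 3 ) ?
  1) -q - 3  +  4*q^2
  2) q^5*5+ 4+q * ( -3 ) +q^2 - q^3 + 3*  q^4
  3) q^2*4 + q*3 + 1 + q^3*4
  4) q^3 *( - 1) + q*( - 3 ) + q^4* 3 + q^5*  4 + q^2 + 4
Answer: 4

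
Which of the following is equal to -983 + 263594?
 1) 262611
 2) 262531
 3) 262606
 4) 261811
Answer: 1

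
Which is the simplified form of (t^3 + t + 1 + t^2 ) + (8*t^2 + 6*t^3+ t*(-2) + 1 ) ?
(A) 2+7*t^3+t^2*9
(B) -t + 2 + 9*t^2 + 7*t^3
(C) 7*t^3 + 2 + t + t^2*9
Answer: B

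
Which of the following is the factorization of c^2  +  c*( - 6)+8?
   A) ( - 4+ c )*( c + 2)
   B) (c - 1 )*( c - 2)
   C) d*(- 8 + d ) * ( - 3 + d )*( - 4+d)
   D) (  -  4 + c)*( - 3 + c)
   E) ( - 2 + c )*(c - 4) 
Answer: E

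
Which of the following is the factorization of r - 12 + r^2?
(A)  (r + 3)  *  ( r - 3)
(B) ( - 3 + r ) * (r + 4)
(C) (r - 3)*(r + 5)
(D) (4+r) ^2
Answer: B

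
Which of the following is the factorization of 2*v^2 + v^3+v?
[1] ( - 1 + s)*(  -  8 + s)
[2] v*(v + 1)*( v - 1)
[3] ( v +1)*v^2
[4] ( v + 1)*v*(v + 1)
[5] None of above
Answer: 4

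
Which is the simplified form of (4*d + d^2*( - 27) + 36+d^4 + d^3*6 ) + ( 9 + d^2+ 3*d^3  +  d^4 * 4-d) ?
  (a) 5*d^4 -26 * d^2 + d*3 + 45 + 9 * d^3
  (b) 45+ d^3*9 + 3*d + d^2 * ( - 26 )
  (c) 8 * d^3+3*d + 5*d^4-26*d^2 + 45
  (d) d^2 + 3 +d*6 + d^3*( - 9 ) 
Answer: a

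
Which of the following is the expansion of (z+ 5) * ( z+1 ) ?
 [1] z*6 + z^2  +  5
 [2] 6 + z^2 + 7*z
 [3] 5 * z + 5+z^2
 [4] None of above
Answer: 1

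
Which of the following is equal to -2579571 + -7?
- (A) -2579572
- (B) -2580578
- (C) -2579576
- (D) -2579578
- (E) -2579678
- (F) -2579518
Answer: D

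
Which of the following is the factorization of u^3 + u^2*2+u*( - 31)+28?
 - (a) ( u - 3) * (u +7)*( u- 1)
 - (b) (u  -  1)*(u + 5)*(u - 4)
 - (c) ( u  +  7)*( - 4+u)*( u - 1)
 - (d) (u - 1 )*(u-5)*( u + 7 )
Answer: c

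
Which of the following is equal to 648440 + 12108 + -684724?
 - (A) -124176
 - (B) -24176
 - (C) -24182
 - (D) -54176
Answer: B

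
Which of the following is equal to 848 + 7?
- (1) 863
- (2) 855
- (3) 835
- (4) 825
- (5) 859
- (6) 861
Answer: 2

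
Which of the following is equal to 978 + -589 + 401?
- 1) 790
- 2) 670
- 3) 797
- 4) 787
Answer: 1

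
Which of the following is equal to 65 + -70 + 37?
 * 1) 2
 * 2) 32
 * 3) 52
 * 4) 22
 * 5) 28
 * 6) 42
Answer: 2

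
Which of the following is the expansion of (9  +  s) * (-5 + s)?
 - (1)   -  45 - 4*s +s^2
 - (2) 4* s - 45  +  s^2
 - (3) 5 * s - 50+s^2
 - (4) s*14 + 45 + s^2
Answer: 2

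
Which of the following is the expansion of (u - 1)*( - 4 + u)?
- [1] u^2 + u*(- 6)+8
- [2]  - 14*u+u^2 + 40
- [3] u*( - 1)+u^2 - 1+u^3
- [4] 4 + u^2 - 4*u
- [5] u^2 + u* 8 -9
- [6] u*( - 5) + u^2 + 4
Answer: 6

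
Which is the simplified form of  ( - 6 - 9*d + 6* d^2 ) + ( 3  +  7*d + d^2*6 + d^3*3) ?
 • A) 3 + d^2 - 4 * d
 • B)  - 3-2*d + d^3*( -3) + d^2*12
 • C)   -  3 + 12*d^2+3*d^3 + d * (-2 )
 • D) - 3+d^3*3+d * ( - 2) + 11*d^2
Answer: C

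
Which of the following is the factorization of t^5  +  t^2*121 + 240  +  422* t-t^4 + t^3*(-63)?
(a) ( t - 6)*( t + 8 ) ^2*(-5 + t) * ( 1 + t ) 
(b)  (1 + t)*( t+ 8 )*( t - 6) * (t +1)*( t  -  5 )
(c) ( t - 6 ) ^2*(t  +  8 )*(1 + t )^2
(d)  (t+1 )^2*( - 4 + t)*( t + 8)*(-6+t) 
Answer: b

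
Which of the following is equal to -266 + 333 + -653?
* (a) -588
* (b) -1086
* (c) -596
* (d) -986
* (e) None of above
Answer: e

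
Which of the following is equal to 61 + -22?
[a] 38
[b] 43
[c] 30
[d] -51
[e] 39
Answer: e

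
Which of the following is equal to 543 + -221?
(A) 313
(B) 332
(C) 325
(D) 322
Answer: D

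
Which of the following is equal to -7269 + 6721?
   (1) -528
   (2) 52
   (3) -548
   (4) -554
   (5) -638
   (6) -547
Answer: 3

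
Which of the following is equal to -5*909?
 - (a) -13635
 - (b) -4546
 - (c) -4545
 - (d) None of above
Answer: c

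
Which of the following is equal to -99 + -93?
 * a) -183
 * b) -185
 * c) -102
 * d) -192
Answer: d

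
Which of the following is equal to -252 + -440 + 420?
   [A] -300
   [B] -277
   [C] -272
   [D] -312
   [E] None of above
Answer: C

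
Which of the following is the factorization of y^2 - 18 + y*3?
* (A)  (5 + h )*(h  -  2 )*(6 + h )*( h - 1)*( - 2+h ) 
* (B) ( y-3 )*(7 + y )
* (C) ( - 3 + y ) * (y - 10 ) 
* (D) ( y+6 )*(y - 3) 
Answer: D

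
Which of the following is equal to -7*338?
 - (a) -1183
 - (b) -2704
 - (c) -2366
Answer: c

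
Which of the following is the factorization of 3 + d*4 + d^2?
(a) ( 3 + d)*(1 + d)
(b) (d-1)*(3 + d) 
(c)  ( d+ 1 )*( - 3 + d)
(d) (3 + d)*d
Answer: a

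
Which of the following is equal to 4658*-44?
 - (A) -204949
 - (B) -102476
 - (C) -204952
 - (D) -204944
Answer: C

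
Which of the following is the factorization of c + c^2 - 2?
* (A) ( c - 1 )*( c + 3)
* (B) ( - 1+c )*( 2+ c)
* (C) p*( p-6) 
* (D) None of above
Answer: B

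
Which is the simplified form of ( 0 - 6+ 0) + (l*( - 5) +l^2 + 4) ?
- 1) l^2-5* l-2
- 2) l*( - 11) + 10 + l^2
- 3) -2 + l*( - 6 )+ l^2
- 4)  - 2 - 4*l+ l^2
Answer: 1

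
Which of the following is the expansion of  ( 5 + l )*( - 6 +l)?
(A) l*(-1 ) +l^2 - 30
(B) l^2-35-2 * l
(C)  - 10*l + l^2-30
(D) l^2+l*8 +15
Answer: A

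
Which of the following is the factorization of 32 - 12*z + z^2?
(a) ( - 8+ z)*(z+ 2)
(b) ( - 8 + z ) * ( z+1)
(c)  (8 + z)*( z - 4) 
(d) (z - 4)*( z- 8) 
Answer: d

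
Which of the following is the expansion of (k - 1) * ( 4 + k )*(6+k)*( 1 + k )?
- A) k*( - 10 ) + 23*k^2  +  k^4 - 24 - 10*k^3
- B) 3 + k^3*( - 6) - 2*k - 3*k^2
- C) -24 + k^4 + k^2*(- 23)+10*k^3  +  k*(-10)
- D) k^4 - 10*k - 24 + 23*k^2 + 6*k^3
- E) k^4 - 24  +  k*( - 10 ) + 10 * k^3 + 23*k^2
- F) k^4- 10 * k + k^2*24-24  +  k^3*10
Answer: E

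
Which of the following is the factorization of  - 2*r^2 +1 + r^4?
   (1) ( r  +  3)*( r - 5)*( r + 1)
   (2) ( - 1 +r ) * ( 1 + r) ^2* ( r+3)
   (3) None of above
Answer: 3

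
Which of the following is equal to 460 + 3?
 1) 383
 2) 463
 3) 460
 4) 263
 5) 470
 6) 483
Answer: 2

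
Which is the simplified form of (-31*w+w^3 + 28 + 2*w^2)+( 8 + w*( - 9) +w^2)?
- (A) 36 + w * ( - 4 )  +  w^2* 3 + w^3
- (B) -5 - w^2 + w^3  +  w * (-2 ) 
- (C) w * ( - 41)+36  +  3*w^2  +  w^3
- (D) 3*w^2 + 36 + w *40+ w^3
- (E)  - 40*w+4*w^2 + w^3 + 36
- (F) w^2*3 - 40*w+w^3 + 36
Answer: F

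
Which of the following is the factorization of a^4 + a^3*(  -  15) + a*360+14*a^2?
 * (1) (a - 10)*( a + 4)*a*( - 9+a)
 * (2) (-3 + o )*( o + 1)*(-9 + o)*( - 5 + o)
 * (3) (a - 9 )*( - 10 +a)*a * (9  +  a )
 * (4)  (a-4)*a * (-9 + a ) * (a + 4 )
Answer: 1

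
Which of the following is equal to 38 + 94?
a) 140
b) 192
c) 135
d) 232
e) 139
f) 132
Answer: f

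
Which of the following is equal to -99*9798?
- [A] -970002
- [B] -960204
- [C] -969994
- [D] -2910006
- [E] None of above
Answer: A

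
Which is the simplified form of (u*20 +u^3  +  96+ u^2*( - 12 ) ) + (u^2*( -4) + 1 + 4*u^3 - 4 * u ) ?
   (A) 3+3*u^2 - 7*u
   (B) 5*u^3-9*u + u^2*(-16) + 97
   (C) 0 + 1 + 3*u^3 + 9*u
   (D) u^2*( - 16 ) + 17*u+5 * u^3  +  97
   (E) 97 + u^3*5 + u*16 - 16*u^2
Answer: E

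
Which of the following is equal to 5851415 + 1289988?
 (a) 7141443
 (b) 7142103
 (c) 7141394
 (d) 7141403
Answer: d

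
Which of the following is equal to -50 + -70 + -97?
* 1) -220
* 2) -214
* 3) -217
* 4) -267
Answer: 3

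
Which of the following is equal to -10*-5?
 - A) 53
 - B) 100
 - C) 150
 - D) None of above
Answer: D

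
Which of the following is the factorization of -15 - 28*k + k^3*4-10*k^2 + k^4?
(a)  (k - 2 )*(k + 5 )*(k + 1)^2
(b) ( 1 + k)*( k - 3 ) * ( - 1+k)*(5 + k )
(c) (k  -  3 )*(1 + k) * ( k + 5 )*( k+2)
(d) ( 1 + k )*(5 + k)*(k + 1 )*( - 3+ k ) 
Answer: d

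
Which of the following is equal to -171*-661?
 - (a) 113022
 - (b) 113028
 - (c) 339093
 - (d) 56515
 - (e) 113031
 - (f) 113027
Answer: e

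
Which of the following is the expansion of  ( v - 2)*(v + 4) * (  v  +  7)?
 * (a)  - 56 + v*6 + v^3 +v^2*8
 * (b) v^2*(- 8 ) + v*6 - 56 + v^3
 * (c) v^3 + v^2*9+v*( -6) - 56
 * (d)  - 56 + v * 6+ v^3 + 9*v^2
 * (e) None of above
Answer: d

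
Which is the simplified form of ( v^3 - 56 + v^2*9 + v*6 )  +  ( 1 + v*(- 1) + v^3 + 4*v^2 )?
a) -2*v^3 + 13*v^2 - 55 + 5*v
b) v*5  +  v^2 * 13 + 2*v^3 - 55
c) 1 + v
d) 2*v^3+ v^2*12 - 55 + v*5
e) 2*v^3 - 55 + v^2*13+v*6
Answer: b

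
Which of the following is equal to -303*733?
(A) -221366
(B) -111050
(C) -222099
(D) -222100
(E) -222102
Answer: C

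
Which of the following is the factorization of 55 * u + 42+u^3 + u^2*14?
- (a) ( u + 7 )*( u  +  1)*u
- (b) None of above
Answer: b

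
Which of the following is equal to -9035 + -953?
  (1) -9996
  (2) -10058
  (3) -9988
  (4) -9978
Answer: 3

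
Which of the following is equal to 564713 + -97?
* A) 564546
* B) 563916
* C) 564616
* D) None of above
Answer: C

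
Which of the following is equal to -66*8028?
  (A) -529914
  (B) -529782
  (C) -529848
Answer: C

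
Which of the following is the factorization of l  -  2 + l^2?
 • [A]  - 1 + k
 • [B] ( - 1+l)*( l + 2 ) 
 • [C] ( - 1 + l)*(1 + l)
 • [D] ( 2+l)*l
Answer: B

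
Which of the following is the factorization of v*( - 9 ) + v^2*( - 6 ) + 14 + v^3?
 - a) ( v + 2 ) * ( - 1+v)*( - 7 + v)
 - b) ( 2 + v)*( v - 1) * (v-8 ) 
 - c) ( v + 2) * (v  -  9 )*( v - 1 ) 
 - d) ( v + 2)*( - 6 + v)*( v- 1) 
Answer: a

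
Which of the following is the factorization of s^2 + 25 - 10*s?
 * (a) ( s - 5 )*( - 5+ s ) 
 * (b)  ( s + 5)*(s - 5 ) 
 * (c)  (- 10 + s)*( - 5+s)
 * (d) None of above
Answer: a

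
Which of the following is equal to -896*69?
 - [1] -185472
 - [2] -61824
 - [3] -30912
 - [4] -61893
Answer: 2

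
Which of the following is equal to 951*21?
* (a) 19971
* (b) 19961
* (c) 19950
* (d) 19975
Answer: a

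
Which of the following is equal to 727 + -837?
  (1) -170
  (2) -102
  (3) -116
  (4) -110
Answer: 4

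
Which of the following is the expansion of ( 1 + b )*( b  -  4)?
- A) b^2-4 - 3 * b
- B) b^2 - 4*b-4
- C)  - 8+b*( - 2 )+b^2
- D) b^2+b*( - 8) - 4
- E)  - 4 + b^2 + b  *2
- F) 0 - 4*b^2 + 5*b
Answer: A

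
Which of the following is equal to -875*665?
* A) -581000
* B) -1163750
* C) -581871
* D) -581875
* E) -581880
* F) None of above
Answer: D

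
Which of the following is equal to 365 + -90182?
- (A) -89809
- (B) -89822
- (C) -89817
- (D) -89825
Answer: C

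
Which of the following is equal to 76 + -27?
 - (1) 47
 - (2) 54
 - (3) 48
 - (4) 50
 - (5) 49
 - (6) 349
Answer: 5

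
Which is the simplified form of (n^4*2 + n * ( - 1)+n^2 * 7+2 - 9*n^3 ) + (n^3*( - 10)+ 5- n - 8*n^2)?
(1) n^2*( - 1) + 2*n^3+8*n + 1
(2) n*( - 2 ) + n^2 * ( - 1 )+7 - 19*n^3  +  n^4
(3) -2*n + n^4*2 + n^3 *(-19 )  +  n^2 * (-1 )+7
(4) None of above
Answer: 3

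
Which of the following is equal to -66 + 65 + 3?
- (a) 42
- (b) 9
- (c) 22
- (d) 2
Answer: d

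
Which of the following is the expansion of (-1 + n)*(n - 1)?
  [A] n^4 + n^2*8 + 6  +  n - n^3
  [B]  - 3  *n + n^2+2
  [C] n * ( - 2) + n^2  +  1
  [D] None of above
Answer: C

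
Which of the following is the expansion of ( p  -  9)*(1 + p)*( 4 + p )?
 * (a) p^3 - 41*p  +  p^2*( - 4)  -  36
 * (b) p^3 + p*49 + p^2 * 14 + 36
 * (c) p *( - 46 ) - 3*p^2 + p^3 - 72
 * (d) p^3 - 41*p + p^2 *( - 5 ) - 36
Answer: a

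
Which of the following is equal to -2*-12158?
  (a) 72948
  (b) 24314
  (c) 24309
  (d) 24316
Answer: d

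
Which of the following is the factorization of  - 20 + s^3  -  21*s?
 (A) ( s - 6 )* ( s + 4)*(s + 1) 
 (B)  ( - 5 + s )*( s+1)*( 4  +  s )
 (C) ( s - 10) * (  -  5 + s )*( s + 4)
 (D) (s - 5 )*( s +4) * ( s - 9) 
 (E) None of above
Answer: B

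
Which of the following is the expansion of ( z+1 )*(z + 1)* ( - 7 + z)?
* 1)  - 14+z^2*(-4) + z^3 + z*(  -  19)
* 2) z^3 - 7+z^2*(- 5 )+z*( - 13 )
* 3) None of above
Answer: 2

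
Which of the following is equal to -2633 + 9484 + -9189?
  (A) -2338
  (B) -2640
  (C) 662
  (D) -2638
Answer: A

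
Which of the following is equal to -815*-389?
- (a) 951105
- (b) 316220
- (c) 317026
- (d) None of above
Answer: d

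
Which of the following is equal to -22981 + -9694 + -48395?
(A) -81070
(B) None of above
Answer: A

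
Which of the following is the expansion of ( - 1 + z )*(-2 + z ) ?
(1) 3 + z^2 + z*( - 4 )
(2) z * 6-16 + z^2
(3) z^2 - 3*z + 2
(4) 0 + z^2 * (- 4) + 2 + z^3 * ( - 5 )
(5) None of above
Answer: 3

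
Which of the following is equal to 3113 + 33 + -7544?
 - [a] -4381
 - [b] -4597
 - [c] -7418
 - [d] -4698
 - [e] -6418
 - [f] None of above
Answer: f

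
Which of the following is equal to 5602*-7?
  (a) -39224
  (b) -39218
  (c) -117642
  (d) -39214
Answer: d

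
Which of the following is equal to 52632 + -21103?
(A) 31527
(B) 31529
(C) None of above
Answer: B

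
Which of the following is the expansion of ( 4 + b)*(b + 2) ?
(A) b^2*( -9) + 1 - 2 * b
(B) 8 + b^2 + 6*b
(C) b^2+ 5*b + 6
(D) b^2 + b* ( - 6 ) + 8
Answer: B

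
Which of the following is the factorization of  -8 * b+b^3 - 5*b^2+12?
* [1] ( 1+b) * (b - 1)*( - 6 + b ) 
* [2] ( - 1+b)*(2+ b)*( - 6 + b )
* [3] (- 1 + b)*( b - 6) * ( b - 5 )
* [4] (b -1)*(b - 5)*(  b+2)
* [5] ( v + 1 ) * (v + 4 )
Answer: 2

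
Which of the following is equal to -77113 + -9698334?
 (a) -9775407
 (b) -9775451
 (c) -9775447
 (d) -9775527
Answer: c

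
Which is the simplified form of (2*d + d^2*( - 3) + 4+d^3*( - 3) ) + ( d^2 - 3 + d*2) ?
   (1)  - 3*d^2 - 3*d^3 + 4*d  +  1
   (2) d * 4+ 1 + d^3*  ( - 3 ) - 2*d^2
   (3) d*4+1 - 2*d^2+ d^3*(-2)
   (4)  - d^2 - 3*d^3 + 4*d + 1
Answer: 2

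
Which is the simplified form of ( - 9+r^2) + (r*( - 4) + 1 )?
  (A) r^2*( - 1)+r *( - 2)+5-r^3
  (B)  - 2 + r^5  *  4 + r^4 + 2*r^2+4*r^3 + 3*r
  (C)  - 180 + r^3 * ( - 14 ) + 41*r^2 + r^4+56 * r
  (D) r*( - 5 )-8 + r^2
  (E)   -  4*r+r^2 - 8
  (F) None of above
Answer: E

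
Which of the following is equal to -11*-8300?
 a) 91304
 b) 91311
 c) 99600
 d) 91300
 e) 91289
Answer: d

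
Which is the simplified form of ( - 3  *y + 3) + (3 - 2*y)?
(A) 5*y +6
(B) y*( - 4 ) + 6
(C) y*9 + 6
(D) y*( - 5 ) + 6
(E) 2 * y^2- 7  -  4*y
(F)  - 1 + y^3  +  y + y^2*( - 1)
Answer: D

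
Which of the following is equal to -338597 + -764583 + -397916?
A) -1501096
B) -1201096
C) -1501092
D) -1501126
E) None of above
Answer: A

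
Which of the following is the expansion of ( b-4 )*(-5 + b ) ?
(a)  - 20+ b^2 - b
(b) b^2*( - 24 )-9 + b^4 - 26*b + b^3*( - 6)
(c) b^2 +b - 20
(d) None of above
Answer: d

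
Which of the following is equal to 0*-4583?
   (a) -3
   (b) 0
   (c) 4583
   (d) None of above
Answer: b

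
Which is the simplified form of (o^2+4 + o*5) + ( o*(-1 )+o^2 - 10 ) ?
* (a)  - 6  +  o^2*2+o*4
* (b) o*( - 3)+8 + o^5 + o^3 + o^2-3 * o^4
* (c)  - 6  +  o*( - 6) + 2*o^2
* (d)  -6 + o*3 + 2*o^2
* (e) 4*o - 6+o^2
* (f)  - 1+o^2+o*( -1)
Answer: a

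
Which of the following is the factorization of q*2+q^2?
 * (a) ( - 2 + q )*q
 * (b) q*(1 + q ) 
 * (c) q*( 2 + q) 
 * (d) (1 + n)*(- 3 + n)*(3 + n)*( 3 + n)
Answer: c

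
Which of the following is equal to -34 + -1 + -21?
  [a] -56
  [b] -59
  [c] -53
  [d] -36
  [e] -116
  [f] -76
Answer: a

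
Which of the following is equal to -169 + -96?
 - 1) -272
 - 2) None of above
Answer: 2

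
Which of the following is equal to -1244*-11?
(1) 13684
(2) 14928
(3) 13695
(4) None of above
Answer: 1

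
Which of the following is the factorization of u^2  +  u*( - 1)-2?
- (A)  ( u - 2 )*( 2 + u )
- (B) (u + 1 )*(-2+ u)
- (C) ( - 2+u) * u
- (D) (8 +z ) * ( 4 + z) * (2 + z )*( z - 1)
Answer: B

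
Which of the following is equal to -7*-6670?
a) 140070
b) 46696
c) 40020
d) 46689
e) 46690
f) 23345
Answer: e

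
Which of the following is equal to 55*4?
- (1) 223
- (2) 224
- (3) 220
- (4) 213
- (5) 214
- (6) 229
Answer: 3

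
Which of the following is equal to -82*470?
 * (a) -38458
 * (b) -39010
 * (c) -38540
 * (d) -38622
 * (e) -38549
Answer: c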